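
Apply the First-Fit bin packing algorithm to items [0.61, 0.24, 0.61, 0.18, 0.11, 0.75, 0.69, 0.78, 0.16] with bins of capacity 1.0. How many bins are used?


Place items sequentially using First-Fit:
  Item 0.61 -> new Bin 1
  Item 0.24 -> Bin 1 (now 0.85)
  Item 0.61 -> new Bin 2
  Item 0.18 -> Bin 2 (now 0.79)
  Item 0.11 -> Bin 1 (now 0.96)
  Item 0.75 -> new Bin 3
  Item 0.69 -> new Bin 4
  Item 0.78 -> new Bin 5
  Item 0.16 -> Bin 2 (now 0.95)
Total bins used = 5

5


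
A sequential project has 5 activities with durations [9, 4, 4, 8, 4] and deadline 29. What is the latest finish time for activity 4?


LF(activity 4) = deadline - sum of successor durations
Successors: activities 5 through 5 with durations [4]
Sum of successor durations = 4
LF = 29 - 4 = 25

25


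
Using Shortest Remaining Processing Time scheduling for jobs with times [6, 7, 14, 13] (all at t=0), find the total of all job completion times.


Since all jobs arrive at t=0, SRPT equals SPT ordering.
SPT order: [6, 7, 13, 14]
Completion times:
  Job 1: p=6, C=6
  Job 2: p=7, C=13
  Job 3: p=13, C=26
  Job 4: p=14, C=40
Total completion time = 6 + 13 + 26 + 40 = 85

85


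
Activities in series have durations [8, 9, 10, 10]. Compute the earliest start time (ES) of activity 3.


Activity 3 starts after activities 1 through 2 complete.
Predecessor durations: [8, 9]
ES = 8 + 9 = 17

17


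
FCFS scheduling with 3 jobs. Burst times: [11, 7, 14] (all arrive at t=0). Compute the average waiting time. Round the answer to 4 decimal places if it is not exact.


FCFS order (as given): [11, 7, 14]
Waiting times:
  Job 1: wait = 0
  Job 2: wait = 11
  Job 3: wait = 18
Sum of waiting times = 29
Average waiting time = 29/3 = 9.6667

9.6667


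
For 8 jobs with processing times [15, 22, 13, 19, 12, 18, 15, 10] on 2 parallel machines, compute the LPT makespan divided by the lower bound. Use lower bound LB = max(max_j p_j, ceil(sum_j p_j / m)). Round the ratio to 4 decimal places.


LPT order: [22, 19, 18, 15, 15, 13, 12, 10]
Machine loads after assignment: [62, 62]
LPT makespan = 62
Lower bound = max(max_job, ceil(total/2)) = max(22, 62) = 62
Ratio = 62 / 62 = 1.0

1.0


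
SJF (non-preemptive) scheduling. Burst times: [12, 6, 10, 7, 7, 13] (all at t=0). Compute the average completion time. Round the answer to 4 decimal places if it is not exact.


SJF order (ascending): [6, 7, 7, 10, 12, 13]
Completion times:
  Job 1: burst=6, C=6
  Job 2: burst=7, C=13
  Job 3: burst=7, C=20
  Job 4: burst=10, C=30
  Job 5: burst=12, C=42
  Job 6: burst=13, C=55
Average completion = 166/6 = 27.6667

27.6667


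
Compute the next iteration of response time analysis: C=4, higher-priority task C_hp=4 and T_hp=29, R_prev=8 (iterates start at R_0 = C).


R_next = C + ceil(R_prev / T_hp) * C_hp
ceil(8 / 29) = ceil(0.2759) = 1
Interference = 1 * 4 = 4
R_next = 4 + 4 = 8
R_next = R_prev, so the iteration has converged (response time = 8).

8


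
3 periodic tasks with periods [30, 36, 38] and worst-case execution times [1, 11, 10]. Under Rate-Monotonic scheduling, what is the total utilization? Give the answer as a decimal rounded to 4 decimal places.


Compute individual utilizations (exact fractions):
  Task 1: C/T = 1/30 (approx. 0.0333)
  Task 2: C/T = 11/36 (approx. 0.3056)
  Task 3: C/T = 10/38 = 5/19 (approx. 0.2632)
Total utilization U = 1/30 + 11/36 + 5/19 = 2059/3420
Rounded to 4 decimal places: U = 0.6020
RM (Liu & Layland) bound for 3 tasks = 0.779763; compare with U = 2059/3420 (approx. 0.602047)
U <= bound, so schedulable by RM sufficient condition.

0.6020


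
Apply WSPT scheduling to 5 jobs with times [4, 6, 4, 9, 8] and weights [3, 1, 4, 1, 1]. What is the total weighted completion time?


Compute p/w ratios and sort ascending (WSPT): [(4, 4), (4, 3), (6, 1), (8, 1), (9, 1)]
Compute weighted completion times:
  Job (p=4,w=4): C=4, w*C=4*4=16
  Job (p=4,w=3): C=8, w*C=3*8=24
  Job (p=6,w=1): C=14, w*C=1*14=14
  Job (p=8,w=1): C=22, w*C=1*22=22
  Job (p=9,w=1): C=31, w*C=1*31=31
Total weighted completion time = 107

107


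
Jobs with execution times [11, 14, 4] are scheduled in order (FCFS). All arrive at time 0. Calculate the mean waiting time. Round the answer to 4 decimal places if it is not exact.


FCFS order (as given): [11, 14, 4]
Waiting times:
  Job 1: wait = 0
  Job 2: wait = 11
  Job 3: wait = 25
Sum of waiting times = 36
Average waiting time = 36/3 = 12.0

12.0


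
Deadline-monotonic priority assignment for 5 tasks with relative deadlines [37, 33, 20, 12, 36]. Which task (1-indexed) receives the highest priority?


Sort tasks by relative deadline (ascending):
  Task 4: deadline = 12
  Task 3: deadline = 20
  Task 2: deadline = 33
  Task 5: deadline = 36
  Task 1: deadline = 37
Priority order (highest first): [4, 3, 2, 5, 1]
Highest priority task = 4

4


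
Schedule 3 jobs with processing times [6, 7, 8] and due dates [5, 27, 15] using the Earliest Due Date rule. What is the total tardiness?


Sort by due date (EDD order): [(6, 5), (8, 15), (7, 27)]
Compute completion times and tardiness:
  Job 1: p=6, d=5, C=6, tardiness=max(0,6-5)=1
  Job 2: p=8, d=15, C=14, tardiness=max(0,14-15)=0
  Job 3: p=7, d=27, C=21, tardiness=max(0,21-27)=0
Total tardiness = 1

1


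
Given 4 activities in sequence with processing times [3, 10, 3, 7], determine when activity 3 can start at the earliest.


Activity 3 starts after activities 1 through 2 complete.
Predecessor durations: [3, 10]
ES = 3 + 10 = 13

13


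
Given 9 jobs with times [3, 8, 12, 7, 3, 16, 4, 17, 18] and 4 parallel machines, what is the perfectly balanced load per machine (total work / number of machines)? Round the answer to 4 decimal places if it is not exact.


Total processing time = 3 + 8 + 12 + 7 + 3 + 16 + 4 + 17 + 18 = 88
Number of machines = 4
Ideal balanced load = 88 / 4 = 22.0

22.0


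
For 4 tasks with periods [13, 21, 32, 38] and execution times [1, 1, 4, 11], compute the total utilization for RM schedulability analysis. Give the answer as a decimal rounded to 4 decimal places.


Compute individual utilizations (exact fractions):
  Task 1: C/T = 1/13 (approx. 0.0769)
  Task 2: C/T = 1/21 (approx. 0.0476)
  Task 3: C/T = 4/32 = 1/8 (approx. 0.125)
  Task 4: C/T = 11/38 (approx. 0.2895)
Total utilization U = 1/13 + 1/21 + 1/8 + 11/38 = 22367/41496
Rounded to 4 decimal places: U = 0.5390
RM (Liu & Layland) bound for 4 tasks = 0.756828; compare with U = 22367/41496 (approx. 0.539016)
U <= bound, so schedulable by RM sufficient condition.

0.5390


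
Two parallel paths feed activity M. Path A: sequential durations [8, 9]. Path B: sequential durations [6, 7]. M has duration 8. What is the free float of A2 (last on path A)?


ES(A2) = sum of predecessors on chain A = 8
EF(A2) = ES + duration = 8 + 9 = 17
Successor of A2 is M. ES(M) = max(sum(A), sum(B)) = max(17, 13) = 17
Free float = ES(successor) - EF(current) = 17 - 17 = 0

0


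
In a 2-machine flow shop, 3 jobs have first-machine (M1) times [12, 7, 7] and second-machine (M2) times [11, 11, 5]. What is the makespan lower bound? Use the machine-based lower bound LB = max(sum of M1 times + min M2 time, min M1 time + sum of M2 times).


LB1 = sum(M1 times) + min(M2 times) = 26 + 5 = 31
LB2 = min(M1 times) + sum(M2 times) = 7 + 27 = 34
Lower bound = max(LB1, LB2) = max(31, 34) = 34

34


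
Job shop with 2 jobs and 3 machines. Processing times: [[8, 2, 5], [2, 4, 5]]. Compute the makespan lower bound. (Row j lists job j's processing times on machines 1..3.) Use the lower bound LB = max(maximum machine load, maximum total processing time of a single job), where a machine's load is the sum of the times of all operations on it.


Machine loads:
  Machine 1: 8 + 2 = 10
  Machine 2: 2 + 4 = 6
  Machine 3: 5 + 5 = 10
Max machine load = 10
Job totals:
  Job 1: 15
  Job 2: 11
Max job total = 15
Lower bound = max(10, 15) = 15

15


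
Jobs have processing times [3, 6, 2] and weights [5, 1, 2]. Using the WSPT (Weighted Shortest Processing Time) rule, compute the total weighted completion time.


Compute p/w ratios and sort ascending (WSPT): [(3, 5), (2, 2), (6, 1)]
Compute weighted completion times:
  Job (p=3,w=5): C=3, w*C=5*3=15
  Job (p=2,w=2): C=5, w*C=2*5=10
  Job (p=6,w=1): C=11, w*C=1*11=11
Total weighted completion time = 36

36


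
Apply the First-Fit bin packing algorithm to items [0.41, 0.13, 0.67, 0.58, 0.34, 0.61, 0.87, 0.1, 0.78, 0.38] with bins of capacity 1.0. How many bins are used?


Place items sequentially using First-Fit:
  Item 0.41 -> new Bin 1
  Item 0.13 -> Bin 1 (now 0.54)
  Item 0.67 -> new Bin 2
  Item 0.58 -> new Bin 3
  Item 0.34 -> Bin 1 (now 0.88)
  Item 0.61 -> new Bin 4
  Item 0.87 -> new Bin 5
  Item 0.1 -> Bin 1 (now 0.98)
  Item 0.78 -> new Bin 6
  Item 0.38 -> Bin 3 (now 0.96)
Total bins used = 6

6


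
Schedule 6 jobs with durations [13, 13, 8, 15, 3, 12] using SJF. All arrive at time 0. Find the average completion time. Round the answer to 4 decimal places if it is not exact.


SJF order (ascending): [3, 8, 12, 13, 13, 15]
Completion times:
  Job 1: burst=3, C=3
  Job 2: burst=8, C=11
  Job 3: burst=12, C=23
  Job 4: burst=13, C=36
  Job 5: burst=13, C=49
  Job 6: burst=15, C=64
Average completion = 186/6 = 31.0

31.0


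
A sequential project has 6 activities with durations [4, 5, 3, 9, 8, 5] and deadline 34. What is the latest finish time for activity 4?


LF(activity 4) = deadline - sum of successor durations
Successors: activities 5 through 6 with durations [8, 5]
Sum of successor durations = 13
LF = 34 - 13 = 21

21


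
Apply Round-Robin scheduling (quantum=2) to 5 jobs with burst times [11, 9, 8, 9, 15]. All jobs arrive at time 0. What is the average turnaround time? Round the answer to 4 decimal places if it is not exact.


Time quantum = 2
Execution trace:
  J1 runs 2 units, time = 2
  J2 runs 2 units, time = 4
  J3 runs 2 units, time = 6
  J4 runs 2 units, time = 8
  J5 runs 2 units, time = 10
  J1 runs 2 units, time = 12
  J2 runs 2 units, time = 14
  J3 runs 2 units, time = 16
  J4 runs 2 units, time = 18
  J5 runs 2 units, time = 20
  J1 runs 2 units, time = 22
  J2 runs 2 units, time = 24
  J3 runs 2 units, time = 26
  J4 runs 2 units, time = 28
  J5 runs 2 units, time = 30
  J1 runs 2 units, time = 32
  J2 runs 2 units, time = 34
  J3 runs 2 units, time = 36
  J4 runs 2 units, time = 38
  J5 runs 2 units, time = 40
  J1 runs 2 units, time = 42
  J2 runs 1 units, time = 43
  J4 runs 1 units, time = 44
  J5 runs 2 units, time = 46
  J1 runs 1 units, time = 47
  J5 runs 2 units, time = 49
  J5 runs 2 units, time = 51
  J5 runs 1 units, time = 52
Finish times: [47, 43, 36, 44, 52]
Average turnaround = 222/5 = 44.4

44.4


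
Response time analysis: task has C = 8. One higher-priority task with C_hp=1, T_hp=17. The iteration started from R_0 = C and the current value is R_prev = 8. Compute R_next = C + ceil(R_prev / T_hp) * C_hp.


R_next = C + ceil(R_prev / T_hp) * C_hp
ceil(8 / 17) = ceil(0.4706) = 1
Interference = 1 * 1 = 1
R_next = 8 + 1 = 9

9


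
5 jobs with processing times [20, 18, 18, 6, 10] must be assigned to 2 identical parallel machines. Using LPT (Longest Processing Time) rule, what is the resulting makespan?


Sort jobs in decreasing order (LPT): [20, 18, 18, 10, 6]
Assign each job to the least loaded machine:
  Machine 1: jobs [20, 10, 6], load = 36
  Machine 2: jobs [18, 18], load = 36
Makespan = max load = 36

36


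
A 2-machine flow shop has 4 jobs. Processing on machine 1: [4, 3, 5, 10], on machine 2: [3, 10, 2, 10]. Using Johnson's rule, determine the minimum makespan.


Apply Johnson's rule:
  Group 1 (a <= b): [(2, 3, 10), (4, 10, 10)]
  Group 2 (a > b): [(1, 4, 3), (3, 5, 2)]
Optimal job order: [2, 4, 1, 3]
Schedule:
  Job 2: M1 done at 3, M2 done at 13
  Job 4: M1 done at 13, M2 done at 23
  Job 1: M1 done at 17, M2 done at 26
  Job 3: M1 done at 22, M2 done at 28
Makespan = 28

28


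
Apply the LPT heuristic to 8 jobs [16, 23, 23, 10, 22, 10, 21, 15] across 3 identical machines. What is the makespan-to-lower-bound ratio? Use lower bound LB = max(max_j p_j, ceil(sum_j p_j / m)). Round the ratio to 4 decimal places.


LPT order: [23, 23, 22, 21, 16, 15, 10, 10]
Machine loads after assignment: [49, 48, 43]
LPT makespan = 49
Lower bound = max(max_job, ceil(total/3)) = max(23, 47) = 47
Ratio = 49 / 47 = 1.0426

1.0426


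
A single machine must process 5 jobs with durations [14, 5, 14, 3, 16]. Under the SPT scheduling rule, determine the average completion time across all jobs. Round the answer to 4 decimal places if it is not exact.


Sort jobs by processing time (SPT order): [3, 5, 14, 14, 16]
Compute completion times sequentially:
  Job 1: processing = 3, completes at 3
  Job 2: processing = 5, completes at 8
  Job 3: processing = 14, completes at 22
  Job 4: processing = 14, completes at 36
  Job 5: processing = 16, completes at 52
Sum of completion times = 121
Average completion time = 121/5 = 24.2

24.2


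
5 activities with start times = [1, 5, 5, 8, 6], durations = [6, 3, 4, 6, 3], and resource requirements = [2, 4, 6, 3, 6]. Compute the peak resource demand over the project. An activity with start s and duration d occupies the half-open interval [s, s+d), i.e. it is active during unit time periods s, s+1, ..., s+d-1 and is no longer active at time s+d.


Each activity i is active on [start_i, start_i + duration_i).
Compute total resource usage per time slot:
  t=0: active resources = [], total = 0
  t=1: active resources = [2], total = 2
  t=2: active resources = [2], total = 2
  t=3: active resources = [2], total = 2
  t=4: active resources = [2], total = 2
  t=5: active resources = [2, 4, 6], total = 12
  t=6: active resources = [2, 4, 6, 6], total = 18
  t=7: active resources = [4, 6, 6], total = 16
  t=8: active resources = [6, 3, 6], total = 15
  t=9: active resources = [3], total = 3
  t=10: active resources = [3], total = 3
  t=11: active resources = [3], total = 3
  t=12: active resources = [3], total = 3
  t=13: active resources = [3], total = 3
Peak resource demand = 18

18


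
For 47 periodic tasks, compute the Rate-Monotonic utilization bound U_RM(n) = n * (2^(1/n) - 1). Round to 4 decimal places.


Compute 2^(1/47) = 1.0148570979
Subtract 1: 1.0148570979 - 1 = 0.0148570979
Multiply by n: 47 * 0.0148570979 = 0.6982836013
Round to 4 dp: 0.6983

0.6983


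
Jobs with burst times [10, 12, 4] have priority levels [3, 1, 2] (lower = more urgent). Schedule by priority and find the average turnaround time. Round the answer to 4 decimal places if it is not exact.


Sort by priority (ascending = highest first):
Order: [(1, 12), (2, 4), (3, 10)]
Completion times:
  Priority 1, burst=12, C=12
  Priority 2, burst=4, C=16
  Priority 3, burst=10, C=26
Average turnaround = 54/3 = 18.0

18.0


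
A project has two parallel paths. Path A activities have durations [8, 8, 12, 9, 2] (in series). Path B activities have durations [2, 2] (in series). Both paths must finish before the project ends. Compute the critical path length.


Path A total = 8 + 8 + 12 + 9 + 2 = 39
Path B total = 2 + 2 = 4
Critical path = longest path = max(39, 4) = 39

39


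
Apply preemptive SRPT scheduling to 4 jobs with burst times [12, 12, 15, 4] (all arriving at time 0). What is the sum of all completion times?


Since all jobs arrive at t=0, SRPT equals SPT ordering.
SPT order: [4, 12, 12, 15]
Completion times:
  Job 1: p=4, C=4
  Job 2: p=12, C=16
  Job 3: p=12, C=28
  Job 4: p=15, C=43
Total completion time = 4 + 16 + 28 + 43 = 91

91


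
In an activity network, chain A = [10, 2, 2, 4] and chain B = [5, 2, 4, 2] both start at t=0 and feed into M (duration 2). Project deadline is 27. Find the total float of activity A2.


Forward pass: ES(A2) = sum of predecessors on chain A = 10
EF = ES + duration = 10 + 2 = 12
Backward pass: LF(M) = deadline = 27; LS(M) = 27 - 2 = 25
LF(A2) = LS(M) - sum(successors on chain A) = 25 - 6 = 19
LS = LF - duration = 19 - 2 = 17
Total float = LS - ES = 17 - 10 = 7

7


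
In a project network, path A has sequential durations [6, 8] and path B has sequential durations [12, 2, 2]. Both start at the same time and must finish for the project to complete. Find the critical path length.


Path A total = 6 + 8 = 14
Path B total = 12 + 2 + 2 = 16
Critical path = longest path = max(14, 16) = 16

16


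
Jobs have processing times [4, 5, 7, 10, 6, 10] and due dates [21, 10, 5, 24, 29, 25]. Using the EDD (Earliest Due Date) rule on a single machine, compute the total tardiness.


Sort by due date (EDD order): [(7, 5), (5, 10), (4, 21), (10, 24), (10, 25), (6, 29)]
Compute completion times and tardiness:
  Job 1: p=7, d=5, C=7, tardiness=max(0,7-5)=2
  Job 2: p=5, d=10, C=12, tardiness=max(0,12-10)=2
  Job 3: p=4, d=21, C=16, tardiness=max(0,16-21)=0
  Job 4: p=10, d=24, C=26, tardiness=max(0,26-24)=2
  Job 5: p=10, d=25, C=36, tardiness=max(0,36-25)=11
  Job 6: p=6, d=29, C=42, tardiness=max(0,42-29)=13
Total tardiness = 30

30


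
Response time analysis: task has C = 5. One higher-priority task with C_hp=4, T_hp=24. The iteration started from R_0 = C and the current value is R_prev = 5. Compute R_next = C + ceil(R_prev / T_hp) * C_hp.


R_next = C + ceil(R_prev / T_hp) * C_hp
ceil(5 / 24) = ceil(0.2083) = 1
Interference = 1 * 4 = 4
R_next = 5 + 4 = 9

9


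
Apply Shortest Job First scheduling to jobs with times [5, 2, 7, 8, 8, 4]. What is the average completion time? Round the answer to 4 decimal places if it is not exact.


SJF order (ascending): [2, 4, 5, 7, 8, 8]
Completion times:
  Job 1: burst=2, C=2
  Job 2: burst=4, C=6
  Job 3: burst=5, C=11
  Job 4: burst=7, C=18
  Job 5: burst=8, C=26
  Job 6: burst=8, C=34
Average completion = 97/6 = 16.1667

16.1667


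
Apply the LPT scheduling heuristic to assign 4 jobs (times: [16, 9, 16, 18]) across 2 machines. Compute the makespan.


Sort jobs in decreasing order (LPT): [18, 16, 16, 9]
Assign each job to the least loaded machine:
  Machine 1: jobs [18, 9], load = 27
  Machine 2: jobs [16, 16], load = 32
Makespan = max load = 32

32


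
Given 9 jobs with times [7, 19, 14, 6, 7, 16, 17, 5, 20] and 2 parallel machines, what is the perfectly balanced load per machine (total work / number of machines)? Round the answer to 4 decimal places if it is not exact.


Total processing time = 7 + 19 + 14 + 6 + 7 + 16 + 17 + 5 + 20 = 111
Number of machines = 2
Ideal balanced load = 111 / 2 = 55.5

55.5


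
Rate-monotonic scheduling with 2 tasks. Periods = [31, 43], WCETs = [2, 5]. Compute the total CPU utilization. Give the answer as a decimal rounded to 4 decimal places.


Compute individual utilizations (exact fractions):
  Task 1: C/T = 2/31 (approx. 0.0645)
  Task 2: C/T = 5/43 (approx. 0.1163)
Total utilization U = 2/31 + 5/43 = 241/1333
Rounded to 4 decimal places: U = 0.1808
RM (Liu & Layland) bound for 2 tasks = 0.828427; compare with U = 241/1333 (approx. 0.180795)
U <= bound, so schedulable by RM sufficient condition.

0.1808


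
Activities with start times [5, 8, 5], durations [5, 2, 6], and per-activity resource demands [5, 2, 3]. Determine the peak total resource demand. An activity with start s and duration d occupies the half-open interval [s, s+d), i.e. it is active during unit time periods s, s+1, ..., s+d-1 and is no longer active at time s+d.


Each activity i is active on [start_i, start_i + duration_i).
Compute total resource usage per time slot:
  t=0: active resources = [], total = 0
  t=1: active resources = [], total = 0
  t=2: active resources = [], total = 0
  t=3: active resources = [], total = 0
  t=4: active resources = [], total = 0
  t=5: active resources = [5, 3], total = 8
  t=6: active resources = [5, 3], total = 8
  t=7: active resources = [5, 3], total = 8
  t=8: active resources = [5, 2, 3], total = 10
  t=9: active resources = [5, 2, 3], total = 10
  t=10: active resources = [3], total = 3
Peak resource demand = 10

10


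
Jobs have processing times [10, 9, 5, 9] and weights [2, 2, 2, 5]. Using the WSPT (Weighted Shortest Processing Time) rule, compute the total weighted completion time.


Compute p/w ratios and sort ascending (WSPT): [(9, 5), (5, 2), (9, 2), (10, 2)]
Compute weighted completion times:
  Job (p=9,w=5): C=9, w*C=5*9=45
  Job (p=5,w=2): C=14, w*C=2*14=28
  Job (p=9,w=2): C=23, w*C=2*23=46
  Job (p=10,w=2): C=33, w*C=2*33=66
Total weighted completion time = 185

185


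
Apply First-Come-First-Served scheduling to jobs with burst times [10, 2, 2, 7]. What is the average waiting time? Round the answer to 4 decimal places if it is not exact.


FCFS order (as given): [10, 2, 2, 7]
Waiting times:
  Job 1: wait = 0
  Job 2: wait = 10
  Job 3: wait = 12
  Job 4: wait = 14
Sum of waiting times = 36
Average waiting time = 36/4 = 9.0

9.0


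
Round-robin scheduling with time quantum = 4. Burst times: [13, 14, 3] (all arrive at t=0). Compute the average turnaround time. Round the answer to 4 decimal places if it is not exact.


Time quantum = 4
Execution trace:
  J1 runs 4 units, time = 4
  J2 runs 4 units, time = 8
  J3 runs 3 units, time = 11
  J1 runs 4 units, time = 15
  J2 runs 4 units, time = 19
  J1 runs 4 units, time = 23
  J2 runs 4 units, time = 27
  J1 runs 1 units, time = 28
  J2 runs 2 units, time = 30
Finish times: [28, 30, 11]
Average turnaround = 69/3 = 23.0

23.0


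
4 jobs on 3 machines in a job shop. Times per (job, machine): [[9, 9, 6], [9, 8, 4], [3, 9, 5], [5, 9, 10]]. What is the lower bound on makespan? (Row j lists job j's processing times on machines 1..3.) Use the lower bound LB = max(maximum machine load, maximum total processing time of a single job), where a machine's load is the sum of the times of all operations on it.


Machine loads:
  Machine 1: 9 + 9 + 3 + 5 = 26
  Machine 2: 9 + 8 + 9 + 9 = 35
  Machine 3: 6 + 4 + 5 + 10 = 25
Max machine load = 35
Job totals:
  Job 1: 24
  Job 2: 21
  Job 3: 17
  Job 4: 24
Max job total = 24
Lower bound = max(35, 24) = 35

35


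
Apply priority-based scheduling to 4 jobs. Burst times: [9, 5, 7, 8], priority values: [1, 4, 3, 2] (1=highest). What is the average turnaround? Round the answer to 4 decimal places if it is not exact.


Sort by priority (ascending = highest first):
Order: [(1, 9), (2, 8), (3, 7), (4, 5)]
Completion times:
  Priority 1, burst=9, C=9
  Priority 2, burst=8, C=17
  Priority 3, burst=7, C=24
  Priority 4, burst=5, C=29
Average turnaround = 79/4 = 19.75

19.75


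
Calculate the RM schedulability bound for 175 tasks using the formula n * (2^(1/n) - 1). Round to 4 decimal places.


Compute 2^(1/175) = 1.0039686955
Subtract 1: 1.0039686955 - 1 = 0.0039686955
Multiply by n: 175 * 0.0039686955 = 0.6945217125
Round to 4 dp: 0.6945

0.6945


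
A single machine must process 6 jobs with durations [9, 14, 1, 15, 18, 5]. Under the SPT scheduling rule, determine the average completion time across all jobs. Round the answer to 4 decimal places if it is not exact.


Sort jobs by processing time (SPT order): [1, 5, 9, 14, 15, 18]
Compute completion times sequentially:
  Job 1: processing = 1, completes at 1
  Job 2: processing = 5, completes at 6
  Job 3: processing = 9, completes at 15
  Job 4: processing = 14, completes at 29
  Job 5: processing = 15, completes at 44
  Job 6: processing = 18, completes at 62
Sum of completion times = 157
Average completion time = 157/6 = 26.1667

26.1667


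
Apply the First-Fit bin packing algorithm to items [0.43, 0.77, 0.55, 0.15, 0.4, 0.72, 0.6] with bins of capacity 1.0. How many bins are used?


Place items sequentially using First-Fit:
  Item 0.43 -> new Bin 1
  Item 0.77 -> new Bin 2
  Item 0.55 -> Bin 1 (now 0.98)
  Item 0.15 -> Bin 2 (now 0.92)
  Item 0.4 -> new Bin 3
  Item 0.72 -> new Bin 4
  Item 0.6 -> Bin 3 (now 1.0)
Total bins used = 4

4


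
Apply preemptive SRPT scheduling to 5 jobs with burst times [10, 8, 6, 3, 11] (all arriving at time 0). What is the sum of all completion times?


Since all jobs arrive at t=0, SRPT equals SPT ordering.
SPT order: [3, 6, 8, 10, 11]
Completion times:
  Job 1: p=3, C=3
  Job 2: p=6, C=9
  Job 3: p=8, C=17
  Job 4: p=10, C=27
  Job 5: p=11, C=38
Total completion time = 3 + 9 + 17 + 27 + 38 = 94

94


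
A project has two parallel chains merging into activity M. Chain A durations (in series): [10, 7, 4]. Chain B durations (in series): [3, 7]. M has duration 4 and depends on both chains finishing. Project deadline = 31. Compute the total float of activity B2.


Forward pass: ES(B2) = sum of predecessors on chain B = 3
EF = ES + duration = 3 + 7 = 10
Backward pass: LF(M) = deadline = 31; LS(M) = 31 - 4 = 27
LF(B2) = LS(M) - sum(successors on chain B) = 27 - 0 = 27
LS = LF - duration = 27 - 7 = 20
Total float = LS - ES = 20 - 3 = 17

17


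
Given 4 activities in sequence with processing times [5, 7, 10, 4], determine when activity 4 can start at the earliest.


Activity 4 starts after activities 1 through 3 complete.
Predecessor durations: [5, 7, 10]
ES = 5 + 7 + 10 = 22

22


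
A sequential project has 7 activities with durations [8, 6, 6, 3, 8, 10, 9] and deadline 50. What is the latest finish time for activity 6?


LF(activity 6) = deadline - sum of successor durations
Successors: activities 7 through 7 with durations [9]
Sum of successor durations = 9
LF = 50 - 9 = 41

41


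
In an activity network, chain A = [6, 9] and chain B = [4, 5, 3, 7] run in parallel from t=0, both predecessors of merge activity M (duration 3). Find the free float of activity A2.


ES(A2) = sum of predecessors on chain A = 6
EF(A2) = ES + duration = 6 + 9 = 15
Successor of A2 is M. ES(M) = max(sum(A), sum(B)) = max(15, 19) = 19
Free float = ES(successor) - EF(current) = 19 - 15 = 4

4


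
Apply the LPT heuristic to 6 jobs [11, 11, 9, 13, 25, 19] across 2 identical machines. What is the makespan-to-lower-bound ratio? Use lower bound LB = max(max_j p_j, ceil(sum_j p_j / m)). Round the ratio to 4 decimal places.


LPT order: [25, 19, 13, 11, 11, 9]
Machine loads after assignment: [45, 43]
LPT makespan = 45
Lower bound = max(max_job, ceil(total/2)) = max(25, 44) = 44
Ratio = 45 / 44 = 1.0227

1.0227


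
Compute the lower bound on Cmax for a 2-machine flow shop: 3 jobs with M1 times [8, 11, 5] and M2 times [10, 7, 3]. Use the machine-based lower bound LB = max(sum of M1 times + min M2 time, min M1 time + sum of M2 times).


LB1 = sum(M1 times) + min(M2 times) = 24 + 3 = 27
LB2 = min(M1 times) + sum(M2 times) = 5 + 20 = 25
Lower bound = max(LB1, LB2) = max(27, 25) = 27

27


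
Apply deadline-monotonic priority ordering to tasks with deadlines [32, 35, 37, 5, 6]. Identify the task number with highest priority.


Sort tasks by relative deadline (ascending):
  Task 4: deadline = 5
  Task 5: deadline = 6
  Task 1: deadline = 32
  Task 2: deadline = 35
  Task 3: deadline = 37
Priority order (highest first): [4, 5, 1, 2, 3]
Highest priority task = 4

4


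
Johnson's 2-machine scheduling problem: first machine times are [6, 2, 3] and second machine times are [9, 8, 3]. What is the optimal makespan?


Apply Johnson's rule:
  Group 1 (a <= b): [(2, 2, 8), (3, 3, 3), (1, 6, 9)]
  Group 2 (a > b): []
Optimal job order: [2, 3, 1]
Schedule:
  Job 2: M1 done at 2, M2 done at 10
  Job 3: M1 done at 5, M2 done at 13
  Job 1: M1 done at 11, M2 done at 22
Makespan = 22

22


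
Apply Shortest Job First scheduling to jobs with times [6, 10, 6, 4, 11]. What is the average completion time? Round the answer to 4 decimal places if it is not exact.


SJF order (ascending): [4, 6, 6, 10, 11]
Completion times:
  Job 1: burst=4, C=4
  Job 2: burst=6, C=10
  Job 3: burst=6, C=16
  Job 4: burst=10, C=26
  Job 5: burst=11, C=37
Average completion = 93/5 = 18.6

18.6


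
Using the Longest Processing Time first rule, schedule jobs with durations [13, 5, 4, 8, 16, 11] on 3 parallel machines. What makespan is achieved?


Sort jobs in decreasing order (LPT): [16, 13, 11, 8, 5, 4]
Assign each job to the least loaded machine:
  Machine 1: jobs [16, 4], load = 20
  Machine 2: jobs [13, 5], load = 18
  Machine 3: jobs [11, 8], load = 19
Makespan = max load = 20

20


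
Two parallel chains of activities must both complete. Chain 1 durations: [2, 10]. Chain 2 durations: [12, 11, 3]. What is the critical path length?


Path A total = 2 + 10 = 12
Path B total = 12 + 11 + 3 = 26
Critical path = longest path = max(12, 26) = 26

26


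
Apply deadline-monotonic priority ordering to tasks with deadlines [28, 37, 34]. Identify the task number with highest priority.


Sort tasks by relative deadline (ascending):
  Task 1: deadline = 28
  Task 3: deadline = 34
  Task 2: deadline = 37
Priority order (highest first): [1, 3, 2]
Highest priority task = 1

1


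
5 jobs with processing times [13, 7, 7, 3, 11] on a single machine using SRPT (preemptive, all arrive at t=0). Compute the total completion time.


Since all jobs arrive at t=0, SRPT equals SPT ordering.
SPT order: [3, 7, 7, 11, 13]
Completion times:
  Job 1: p=3, C=3
  Job 2: p=7, C=10
  Job 3: p=7, C=17
  Job 4: p=11, C=28
  Job 5: p=13, C=41
Total completion time = 3 + 10 + 17 + 28 + 41 = 99

99


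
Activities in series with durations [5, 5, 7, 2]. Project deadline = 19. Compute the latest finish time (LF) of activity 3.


LF(activity 3) = deadline - sum of successor durations
Successors: activities 4 through 4 with durations [2]
Sum of successor durations = 2
LF = 19 - 2 = 17

17


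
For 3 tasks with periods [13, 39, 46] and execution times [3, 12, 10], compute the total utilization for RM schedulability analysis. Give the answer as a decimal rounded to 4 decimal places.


Compute individual utilizations (exact fractions):
  Task 1: C/T = 3/13 (approx. 0.2308)
  Task 2: C/T = 12/39 = 4/13 (approx. 0.3077)
  Task 3: C/T = 10/46 = 5/23 (approx. 0.2174)
Total utilization U = 3/13 + 4/13 + 5/23 = 226/299
Rounded to 4 decimal places: U = 0.7559
RM (Liu & Layland) bound for 3 tasks = 0.779763; compare with U = 226/299 (approx. 0.755853)
U <= bound, so schedulable by RM sufficient condition.

0.7559


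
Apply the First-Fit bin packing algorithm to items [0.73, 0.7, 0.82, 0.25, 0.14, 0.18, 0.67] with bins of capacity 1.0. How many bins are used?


Place items sequentially using First-Fit:
  Item 0.73 -> new Bin 1
  Item 0.7 -> new Bin 2
  Item 0.82 -> new Bin 3
  Item 0.25 -> Bin 1 (now 0.98)
  Item 0.14 -> Bin 2 (now 0.84)
  Item 0.18 -> Bin 3 (now 1.0)
  Item 0.67 -> new Bin 4
Total bins used = 4

4


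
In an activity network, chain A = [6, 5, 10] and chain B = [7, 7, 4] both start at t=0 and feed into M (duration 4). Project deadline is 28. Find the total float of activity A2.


Forward pass: ES(A2) = sum of predecessors on chain A = 6
EF = ES + duration = 6 + 5 = 11
Backward pass: LF(M) = deadline = 28; LS(M) = 28 - 4 = 24
LF(A2) = LS(M) - sum(successors on chain A) = 24 - 10 = 14
LS = LF - duration = 14 - 5 = 9
Total float = LS - ES = 9 - 6 = 3

3


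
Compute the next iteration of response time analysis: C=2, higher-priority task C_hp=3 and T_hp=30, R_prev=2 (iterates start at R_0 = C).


R_next = C + ceil(R_prev / T_hp) * C_hp
ceil(2 / 30) = ceil(0.0667) = 1
Interference = 1 * 3 = 3
R_next = 2 + 3 = 5

5


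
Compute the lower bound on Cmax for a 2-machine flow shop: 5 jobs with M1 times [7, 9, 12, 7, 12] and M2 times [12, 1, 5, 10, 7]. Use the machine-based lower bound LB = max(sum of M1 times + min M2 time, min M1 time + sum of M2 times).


LB1 = sum(M1 times) + min(M2 times) = 47 + 1 = 48
LB2 = min(M1 times) + sum(M2 times) = 7 + 35 = 42
Lower bound = max(LB1, LB2) = max(48, 42) = 48

48


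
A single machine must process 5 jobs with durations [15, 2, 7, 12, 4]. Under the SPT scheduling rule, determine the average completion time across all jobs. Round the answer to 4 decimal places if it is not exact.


Sort jobs by processing time (SPT order): [2, 4, 7, 12, 15]
Compute completion times sequentially:
  Job 1: processing = 2, completes at 2
  Job 2: processing = 4, completes at 6
  Job 3: processing = 7, completes at 13
  Job 4: processing = 12, completes at 25
  Job 5: processing = 15, completes at 40
Sum of completion times = 86
Average completion time = 86/5 = 17.2

17.2


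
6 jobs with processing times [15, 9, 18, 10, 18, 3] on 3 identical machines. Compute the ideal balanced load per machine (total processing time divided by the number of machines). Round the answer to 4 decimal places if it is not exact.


Total processing time = 15 + 9 + 18 + 10 + 18 + 3 = 73
Number of machines = 3
Ideal balanced load = 73 / 3 = 24.3333

24.3333


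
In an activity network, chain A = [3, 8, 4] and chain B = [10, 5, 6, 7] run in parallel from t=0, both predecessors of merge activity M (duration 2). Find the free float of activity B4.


ES(B4) = sum of predecessors on chain B = 21
EF(B4) = ES + duration = 21 + 7 = 28
Successor of B4 is M. ES(M) = max(sum(A), sum(B)) = max(15, 28) = 28
Free float = ES(successor) - EF(current) = 28 - 28 = 0

0


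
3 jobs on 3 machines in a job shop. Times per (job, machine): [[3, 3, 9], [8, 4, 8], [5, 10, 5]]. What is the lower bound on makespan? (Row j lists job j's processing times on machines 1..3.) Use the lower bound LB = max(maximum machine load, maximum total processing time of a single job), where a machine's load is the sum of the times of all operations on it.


Machine loads:
  Machine 1: 3 + 8 + 5 = 16
  Machine 2: 3 + 4 + 10 = 17
  Machine 3: 9 + 8 + 5 = 22
Max machine load = 22
Job totals:
  Job 1: 15
  Job 2: 20
  Job 3: 20
Max job total = 20
Lower bound = max(22, 20) = 22

22


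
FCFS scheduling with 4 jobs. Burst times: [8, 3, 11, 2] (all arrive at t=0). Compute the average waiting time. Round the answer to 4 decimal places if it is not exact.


FCFS order (as given): [8, 3, 11, 2]
Waiting times:
  Job 1: wait = 0
  Job 2: wait = 8
  Job 3: wait = 11
  Job 4: wait = 22
Sum of waiting times = 41
Average waiting time = 41/4 = 10.25

10.25


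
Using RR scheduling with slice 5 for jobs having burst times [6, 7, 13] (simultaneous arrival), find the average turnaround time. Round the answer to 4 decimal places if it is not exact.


Time quantum = 5
Execution trace:
  J1 runs 5 units, time = 5
  J2 runs 5 units, time = 10
  J3 runs 5 units, time = 15
  J1 runs 1 units, time = 16
  J2 runs 2 units, time = 18
  J3 runs 5 units, time = 23
  J3 runs 3 units, time = 26
Finish times: [16, 18, 26]
Average turnaround = 60/3 = 20.0

20.0


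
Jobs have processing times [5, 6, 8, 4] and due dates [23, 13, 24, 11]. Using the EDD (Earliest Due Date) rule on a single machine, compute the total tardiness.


Sort by due date (EDD order): [(4, 11), (6, 13), (5, 23), (8, 24)]
Compute completion times and tardiness:
  Job 1: p=4, d=11, C=4, tardiness=max(0,4-11)=0
  Job 2: p=6, d=13, C=10, tardiness=max(0,10-13)=0
  Job 3: p=5, d=23, C=15, tardiness=max(0,15-23)=0
  Job 4: p=8, d=24, C=23, tardiness=max(0,23-24)=0
Total tardiness = 0

0


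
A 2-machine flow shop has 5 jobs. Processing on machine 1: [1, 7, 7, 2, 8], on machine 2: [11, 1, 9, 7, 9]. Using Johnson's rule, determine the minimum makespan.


Apply Johnson's rule:
  Group 1 (a <= b): [(1, 1, 11), (4, 2, 7), (3, 7, 9), (5, 8, 9)]
  Group 2 (a > b): [(2, 7, 1)]
Optimal job order: [1, 4, 3, 5, 2]
Schedule:
  Job 1: M1 done at 1, M2 done at 12
  Job 4: M1 done at 3, M2 done at 19
  Job 3: M1 done at 10, M2 done at 28
  Job 5: M1 done at 18, M2 done at 37
  Job 2: M1 done at 25, M2 done at 38
Makespan = 38

38


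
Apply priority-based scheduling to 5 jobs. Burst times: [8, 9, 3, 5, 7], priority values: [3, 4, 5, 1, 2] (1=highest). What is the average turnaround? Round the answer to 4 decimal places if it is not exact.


Sort by priority (ascending = highest first):
Order: [(1, 5), (2, 7), (3, 8), (4, 9), (5, 3)]
Completion times:
  Priority 1, burst=5, C=5
  Priority 2, burst=7, C=12
  Priority 3, burst=8, C=20
  Priority 4, burst=9, C=29
  Priority 5, burst=3, C=32
Average turnaround = 98/5 = 19.6

19.6


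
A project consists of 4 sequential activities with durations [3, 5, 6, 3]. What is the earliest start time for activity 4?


Activity 4 starts after activities 1 through 3 complete.
Predecessor durations: [3, 5, 6]
ES = 3 + 5 + 6 = 14

14


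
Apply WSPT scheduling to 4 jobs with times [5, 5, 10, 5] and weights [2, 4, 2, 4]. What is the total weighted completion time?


Compute p/w ratios and sort ascending (WSPT): [(5, 4), (5, 4), (5, 2), (10, 2)]
Compute weighted completion times:
  Job (p=5,w=4): C=5, w*C=4*5=20
  Job (p=5,w=4): C=10, w*C=4*10=40
  Job (p=5,w=2): C=15, w*C=2*15=30
  Job (p=10,w=2): C=25, w*C=2*25=50
Total weighted completion time = 140

140


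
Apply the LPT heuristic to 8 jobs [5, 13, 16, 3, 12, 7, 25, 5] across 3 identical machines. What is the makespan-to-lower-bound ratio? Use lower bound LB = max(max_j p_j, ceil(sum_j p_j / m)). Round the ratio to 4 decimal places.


LPT order: [25, 16, 13, 12, 7, 5, 5, 3]
Machine loads after assignment: [30, 28, 28]
LPT makespan = 30
Lower bound = max(max_job, ceil(total/3)) = max(25, 29) = 29
Ratio = 30 / 29 = 1.0345

1.0345


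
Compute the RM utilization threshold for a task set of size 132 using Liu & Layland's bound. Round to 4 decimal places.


Compute 2^(1/132) = 1.0052649263
Subtract 1: 1.0052649263 - 1 = 0.0052649263
Multiply by n: 132 * 0.0052649263 = 0.6949702716
Round to 4 dp: 0.6950

0.6950


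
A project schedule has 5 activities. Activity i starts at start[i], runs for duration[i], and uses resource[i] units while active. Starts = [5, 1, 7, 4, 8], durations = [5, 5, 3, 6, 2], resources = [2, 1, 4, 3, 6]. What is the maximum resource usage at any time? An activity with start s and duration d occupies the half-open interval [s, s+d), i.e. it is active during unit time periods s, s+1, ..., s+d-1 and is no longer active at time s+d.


Each activity i is active on [start_i, start_i + duration_i).
Compute total resource usage per time slot:
  t=0: active resources = [], total = 0
  t=1: active resources = [1], total = 1
  t=2: active resources = [1], total = 1
  t=3: active resources = [1], total = 1
  t=4: active resources = [1, 3], total = 4
  t=5: active resources = [2, 1, 3], total = 6
  t=6: active resources = [2, 3], total = 5
  t=7: active resources = [2, 4, 3], total = 9
  t=8: active resources = [2, 4, 3, 6], total = 15
  t=9: active resources = [2, 4, 3, 6], total = 15
Peak resource demand = 15

15


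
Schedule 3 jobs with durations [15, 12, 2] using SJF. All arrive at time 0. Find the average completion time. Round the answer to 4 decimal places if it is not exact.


SJF order (ascending): [2, 12, 15]
Completion times:
  Job 1: burst=2, C=2
  Job 2: burst=12, C=14
  Job 3: burst=15, C=29
Average completion = 45/3 = 15.0

15.0


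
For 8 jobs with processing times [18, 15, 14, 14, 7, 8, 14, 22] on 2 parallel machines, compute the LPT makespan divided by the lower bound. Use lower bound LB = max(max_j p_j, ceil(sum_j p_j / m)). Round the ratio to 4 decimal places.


LPT order: [22, 18, 15, 14, 14, 14, 8, 7]
Machine loads after assignment: [57, 55]
LPT makespan = 57
Lower bound = max(max_job, ceil(total/2)) = max(22, 56) = 56
Ratio = 57 / 56 = 1.0179

1.0179


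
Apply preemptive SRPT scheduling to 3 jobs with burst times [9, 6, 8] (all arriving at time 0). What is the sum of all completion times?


Since all jobs arrive at t=0, SRPT equals SPT ordering.
SPT order: [6, 8, 9]
Completion times:
  Job 1: p=6, C=6
  Job 2: p=8, C=14
  Job 3: p=9, C=23
Total completion time = 6 + 14 + 23 = 43

43


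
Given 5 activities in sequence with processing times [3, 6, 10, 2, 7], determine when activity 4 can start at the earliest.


Activity 4 starts after activities 1 through 3 complete.
Predecessor durations: [3, 6, 10]
ES = 3 + 6 + 10 = 19

19


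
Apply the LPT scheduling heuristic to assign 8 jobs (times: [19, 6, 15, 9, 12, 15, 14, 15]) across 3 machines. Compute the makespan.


Sort jobs in decreasing order (LPT): [19, 15, 15, 15, 14, 12, 9, 6]
Assign each job to the least loaded machine:
  Machine 1: jobs [19, 12], load = 31
  Machine 2: jobs [15, 15, 6], load = 36
  Machine 3: jobs [15, 14, 9], load = 38
Makespan = max load = 38

38
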